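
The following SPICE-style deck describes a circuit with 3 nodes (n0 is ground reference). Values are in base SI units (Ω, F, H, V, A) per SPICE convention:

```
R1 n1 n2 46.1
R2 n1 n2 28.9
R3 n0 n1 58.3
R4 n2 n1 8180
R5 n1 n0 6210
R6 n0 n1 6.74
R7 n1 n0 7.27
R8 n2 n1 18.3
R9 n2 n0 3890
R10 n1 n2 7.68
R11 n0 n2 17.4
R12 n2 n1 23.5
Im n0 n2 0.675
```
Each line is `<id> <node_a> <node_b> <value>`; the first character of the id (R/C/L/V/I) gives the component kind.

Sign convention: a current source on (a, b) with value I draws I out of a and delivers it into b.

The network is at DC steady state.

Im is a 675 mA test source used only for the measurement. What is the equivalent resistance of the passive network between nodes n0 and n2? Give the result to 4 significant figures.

MNA unknowns: 2 node voltages V₁..V_2
R1: Y=0.02169 on G[1,2]
R2: Y=0.03460 on G[1,2]
R3: Y=0.01715 on G[0,1]
R4: Y=0.0001222 on G[2,1]
R5: Y=0.0001610 on G[1,0]
R6: Y=0.1484 on G[0,1]
R7: Y=0.1376 on G[1,0]
R8: Y=0.05464 on G[2,1]
R9: Y=0.0002571 on G[2,0]
R10: Y=0.1302 on G[1,2]
R11: Y=0.05747 on G[0,2]
R12: Y=0.04255 on G[2,1]
Im: z[0]−=0.675, z[2]+=0.675
solve → V1=1.597, V2=3.303

R_eq = 4.894 Ω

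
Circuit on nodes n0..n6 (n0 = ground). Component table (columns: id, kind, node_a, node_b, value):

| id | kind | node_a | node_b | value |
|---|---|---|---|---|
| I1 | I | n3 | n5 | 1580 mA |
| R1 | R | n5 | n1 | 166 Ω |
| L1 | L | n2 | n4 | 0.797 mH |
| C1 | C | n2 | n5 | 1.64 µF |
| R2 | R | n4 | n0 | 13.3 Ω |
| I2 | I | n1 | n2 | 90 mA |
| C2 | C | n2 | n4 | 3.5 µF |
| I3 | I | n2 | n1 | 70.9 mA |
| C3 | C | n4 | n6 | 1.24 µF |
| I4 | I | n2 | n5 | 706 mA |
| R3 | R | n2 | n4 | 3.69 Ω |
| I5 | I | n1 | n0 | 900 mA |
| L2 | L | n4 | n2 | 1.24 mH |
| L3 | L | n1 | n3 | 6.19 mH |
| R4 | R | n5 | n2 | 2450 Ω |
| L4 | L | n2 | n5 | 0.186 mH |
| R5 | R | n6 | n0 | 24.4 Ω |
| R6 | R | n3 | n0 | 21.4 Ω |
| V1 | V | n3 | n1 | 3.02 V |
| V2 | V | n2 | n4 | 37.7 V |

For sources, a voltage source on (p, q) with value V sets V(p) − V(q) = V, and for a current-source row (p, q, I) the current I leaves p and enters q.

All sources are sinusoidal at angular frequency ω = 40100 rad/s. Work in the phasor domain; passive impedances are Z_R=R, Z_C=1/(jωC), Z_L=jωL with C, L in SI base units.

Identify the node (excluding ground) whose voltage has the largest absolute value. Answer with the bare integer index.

Apply KCL at each of the 6 non-ground nodes and solve the resulting linear system.
Node n1: branches {R1, I2, I3, I5, L3, V1} → V_1 = -44.42+2.517j
Node n2: branches {L1, C1, I2, C2, I3, I4, R3, L2, R4, L4, V2} → V_2 = 47.45-3.150j
Node n3: branches {I1, L3, R6, V1} → V_3 = -41.40+2.517j
Node n4: branches {L1, R2, C2, C3, R3, L2, V2} → V_4 = 9.750-3.150j
Node n5: branches {I1, R1, C1, I4, R4, L4} → V_5 = 49.32+22.04j
Node n6: branches {C3, R5} → V_6 = 7.352+2.910j
Source currents: i(V1)=0.3544-0.1054j, i(V2)=-9.182-3.471j

5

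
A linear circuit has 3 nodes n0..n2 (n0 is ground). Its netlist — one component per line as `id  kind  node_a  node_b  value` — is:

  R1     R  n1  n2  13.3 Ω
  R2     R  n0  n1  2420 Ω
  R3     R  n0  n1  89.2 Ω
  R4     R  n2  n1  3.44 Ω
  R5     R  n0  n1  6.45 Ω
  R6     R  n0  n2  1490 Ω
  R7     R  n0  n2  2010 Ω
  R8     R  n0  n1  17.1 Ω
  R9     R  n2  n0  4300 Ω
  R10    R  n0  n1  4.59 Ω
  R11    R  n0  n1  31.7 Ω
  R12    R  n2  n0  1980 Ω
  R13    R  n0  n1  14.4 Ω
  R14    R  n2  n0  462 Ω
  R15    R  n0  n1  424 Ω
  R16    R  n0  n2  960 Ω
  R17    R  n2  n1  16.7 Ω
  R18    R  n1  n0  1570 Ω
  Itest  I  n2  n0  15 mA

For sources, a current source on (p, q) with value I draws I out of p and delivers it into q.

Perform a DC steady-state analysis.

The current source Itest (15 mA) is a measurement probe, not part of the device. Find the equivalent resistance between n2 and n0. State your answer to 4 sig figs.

MNA unknowns: 2 node voltages V₁..V_2
R1: Y=0.07519 on G[1,2]
R2: Y=0.0004132 on G[0,1]
R3: Y=0.01121 on G[0,1]
R4: Y=0.2907 on G[2,1]
R5: Y=0.1550 on G[0,1]
R6: Y=0.0006711 on G[0,2]
R7: Y=0.0004975 on G[0,2]
R8: Y=0.05848 on G[0,1]
R9: Y=0.0002326 on G[2,0]
R10: Y=0.2179 on G[0,1]
R11: Y=0.03155 on G[0,1]
R12: Y=0.0005051 on G[2,0]
R13: Y=0.06944 on G[0,1]
R14: Y=0.002165 on G[2,0]
R15: Y=0.002358 on G[0,1]
R16: Y=0.001042 on G[0,2]
R17: Y=0.05988 on G[2,1]
R18: Y=0.0006369 on G[1,0]
Itest: z[2]−=0.015, z[0]+=0.015
solve → V1=-0.02685, V2=-0.06134

R_eq = 4.090 Ω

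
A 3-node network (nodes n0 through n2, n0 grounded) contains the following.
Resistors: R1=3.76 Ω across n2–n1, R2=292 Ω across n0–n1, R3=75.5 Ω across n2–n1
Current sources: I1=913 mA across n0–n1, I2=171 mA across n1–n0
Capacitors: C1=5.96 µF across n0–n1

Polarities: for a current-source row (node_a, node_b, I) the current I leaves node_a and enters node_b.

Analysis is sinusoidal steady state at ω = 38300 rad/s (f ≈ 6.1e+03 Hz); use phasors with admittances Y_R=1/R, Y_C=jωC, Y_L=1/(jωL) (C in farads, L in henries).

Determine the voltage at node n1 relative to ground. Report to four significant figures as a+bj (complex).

Apply KCL at each of the 2 non-ground nodes and solve the resulting linear system.
Node n1: branches {R1, R2, I1, C1, R3, I2} → V_1 = 0.04876-3.250j
Node n2: branches {R1, R3} → V_2 = 0.04876-3.250j

0.04876-3.250j V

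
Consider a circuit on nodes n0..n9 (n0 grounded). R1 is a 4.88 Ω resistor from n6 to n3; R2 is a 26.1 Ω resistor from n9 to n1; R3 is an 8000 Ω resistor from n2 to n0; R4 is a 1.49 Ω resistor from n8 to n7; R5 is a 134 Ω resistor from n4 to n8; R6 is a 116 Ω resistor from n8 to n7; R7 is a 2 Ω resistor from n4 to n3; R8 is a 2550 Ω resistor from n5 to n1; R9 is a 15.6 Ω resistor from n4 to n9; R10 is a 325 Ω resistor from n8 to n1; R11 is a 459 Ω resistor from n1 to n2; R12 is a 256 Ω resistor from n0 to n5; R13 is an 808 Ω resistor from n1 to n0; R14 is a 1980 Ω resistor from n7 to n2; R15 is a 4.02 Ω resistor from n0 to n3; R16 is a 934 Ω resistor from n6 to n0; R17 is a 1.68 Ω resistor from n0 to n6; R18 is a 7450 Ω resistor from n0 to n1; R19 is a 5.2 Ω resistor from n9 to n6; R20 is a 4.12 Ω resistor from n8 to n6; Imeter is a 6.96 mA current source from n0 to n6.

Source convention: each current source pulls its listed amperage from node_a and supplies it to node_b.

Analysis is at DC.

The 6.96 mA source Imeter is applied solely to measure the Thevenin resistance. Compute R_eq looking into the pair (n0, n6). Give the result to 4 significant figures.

Element admittances at DC:
  Y(R1) = 0.2049 S between n6,n3
  Y(R2) = 0.03831 S between n9,n1
  Y(R3) = 0.0001250 S between n2,n0
  Y(R4) = 0.6711 S between n8,n7
  Y(R5) = 0.007463 S between n4,n8
  Y(R6) = 0.008621 S between n8,n7
  Y(R7) = 0.5000 S between n4,n3
  Y(R8) = 0.0003922 S between n5,n1
  Y(R9) = 0.06410 S between n4,n9
  Y(R10) = 0.003077 S between n8,n1
  Y(R11) = 0.002179 S between n1,n2
  Y(R12) = 0.003906 S between n0,n5
  Y(R13) = 0.001238 S between n1,n0
  Y(R14) = 0.0005051 S between n7,n2
  Y(R15) = 0.2488 S between n0,n3
  Y(R16) = 0.001071 S between n6,n0
  Y(R17) = 0.5952 S between n0,n6
  Y(R18) = 0.0001342 S between n0,n1
  Y(R19) = 0.1923 S between n9,n6
  Y(R20) = 0.2427 S between n8,n6
  Imeter: injects 0.00696 A into n6 (from n0)
Assemble and solve the 9×9 MNA system:
  V(n1)=0.008226  V(n2)=0.008084  V(n3)=0.004861  V(n4)=0.005330  V(n5)=0.0007504  V(n6)=0.009618  V(n7)=0.009471  V(n8)=0.009472  V(n9)=0.008505

R_eq = 1.382 Ω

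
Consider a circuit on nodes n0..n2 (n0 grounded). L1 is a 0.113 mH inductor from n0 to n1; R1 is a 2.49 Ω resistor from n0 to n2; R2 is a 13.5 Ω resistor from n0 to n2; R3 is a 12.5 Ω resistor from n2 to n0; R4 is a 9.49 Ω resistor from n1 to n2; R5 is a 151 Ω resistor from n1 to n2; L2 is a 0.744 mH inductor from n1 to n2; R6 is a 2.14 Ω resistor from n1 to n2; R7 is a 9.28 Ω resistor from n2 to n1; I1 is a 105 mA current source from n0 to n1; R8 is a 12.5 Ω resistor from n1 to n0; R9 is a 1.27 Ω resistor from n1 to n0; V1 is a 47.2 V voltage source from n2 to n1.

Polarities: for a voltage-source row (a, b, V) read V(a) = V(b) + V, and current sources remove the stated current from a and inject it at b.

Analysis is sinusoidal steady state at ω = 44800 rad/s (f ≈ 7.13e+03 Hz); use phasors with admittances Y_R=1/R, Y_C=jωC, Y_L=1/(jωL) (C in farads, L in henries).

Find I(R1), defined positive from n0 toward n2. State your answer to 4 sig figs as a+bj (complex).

-11.72+1.004j A

MNA unknowns: 2 node voltages V₁..V_2 plus 1 source current (V1)
L1: Y=0.000-0.1975j on G[0,1]
R1: Y=0.4016+0.000j on G[0,2]
R2: Y=0.07407+0.000j on G[0,2]
R3: Y=0.08000+0.000j on G[2,0]
R4: Y=0.1054+0.000j on G[1,2]
R5: Y=0.006623+0.000j on G[1,2]
L2: Y=0.000-0.03000j on G[1,2]
R6: Y=0.4673+0.000j on G[1,2]
R7: Y=0.1078+0.000j on G[2,1]
I1: z[0]−=0.105, z[1]+=0.105
R8: Y=0.08000+0.000j on G[1,0]
R9: Y=0.7874+0.000j on G[1,0]
V1: row V2−V1=47.2, i_V1 at 2,1
solve → V1=-18.01-2.500j, V2=29.19-2.500j
aux → i_V1=-48.65+2.805j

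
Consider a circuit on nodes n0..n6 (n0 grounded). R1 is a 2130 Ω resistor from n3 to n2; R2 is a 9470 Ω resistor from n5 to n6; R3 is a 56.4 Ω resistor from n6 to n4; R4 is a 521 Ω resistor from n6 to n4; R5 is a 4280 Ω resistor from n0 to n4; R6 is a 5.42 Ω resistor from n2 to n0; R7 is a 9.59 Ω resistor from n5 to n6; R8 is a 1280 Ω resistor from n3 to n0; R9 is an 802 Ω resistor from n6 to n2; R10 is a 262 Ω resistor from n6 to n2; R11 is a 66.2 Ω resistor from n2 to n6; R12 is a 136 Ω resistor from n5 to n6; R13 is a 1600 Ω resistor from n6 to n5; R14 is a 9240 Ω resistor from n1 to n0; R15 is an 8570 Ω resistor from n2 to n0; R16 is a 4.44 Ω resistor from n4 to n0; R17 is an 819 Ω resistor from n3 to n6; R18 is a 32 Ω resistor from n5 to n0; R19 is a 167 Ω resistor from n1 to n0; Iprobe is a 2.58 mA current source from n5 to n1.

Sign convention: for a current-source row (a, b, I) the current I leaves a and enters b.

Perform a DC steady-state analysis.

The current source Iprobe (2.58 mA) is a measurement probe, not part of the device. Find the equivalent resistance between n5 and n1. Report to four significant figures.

R_eq = 181.0 Ω

MNA unknowns: 6 node voltages V₁..V_6
R1: Y=0.0004695 on G[3,2]
R2: Y=0.0001056 on G[5,6]
R3: Y=0.01773 on G[6,4]
R4: Y=0.001919 on G[6,4]
R5: Y=0.0002336 on G[0,4]
R6: Y=0.1845 on G[2,0]
R7: Y=0.1043 on G[5,6]
R8: Y=0.0007813 on G[3,0]
R9: Y=0.001247 on G[6,2]
R10: Y=0.003817 on G[6,2]
R11: Y=0.01511 on G[2,6]
R12: Y=0.007353 on G[5,6]
R13: Y=0.0006250 on G[6,5]
R14: Y=0.0001082 on G[1,0]
R15: Y=0.0001167 on G[2,0]
R16: Y=0.2252 on G[4,0]
R17: Y=0.001221 on G[3,6]
R18: Y=0.03125 on G[5,0]
R19: Y=0.005988 on G[1,0]
Iprobe: z[5]−=0.00258, z[1]+=0.00258
solve → V1=0.4232, V2=-0.003275, V3=-0.01689, V4=-0.002641, V5=-0.04374, V6=-0.03294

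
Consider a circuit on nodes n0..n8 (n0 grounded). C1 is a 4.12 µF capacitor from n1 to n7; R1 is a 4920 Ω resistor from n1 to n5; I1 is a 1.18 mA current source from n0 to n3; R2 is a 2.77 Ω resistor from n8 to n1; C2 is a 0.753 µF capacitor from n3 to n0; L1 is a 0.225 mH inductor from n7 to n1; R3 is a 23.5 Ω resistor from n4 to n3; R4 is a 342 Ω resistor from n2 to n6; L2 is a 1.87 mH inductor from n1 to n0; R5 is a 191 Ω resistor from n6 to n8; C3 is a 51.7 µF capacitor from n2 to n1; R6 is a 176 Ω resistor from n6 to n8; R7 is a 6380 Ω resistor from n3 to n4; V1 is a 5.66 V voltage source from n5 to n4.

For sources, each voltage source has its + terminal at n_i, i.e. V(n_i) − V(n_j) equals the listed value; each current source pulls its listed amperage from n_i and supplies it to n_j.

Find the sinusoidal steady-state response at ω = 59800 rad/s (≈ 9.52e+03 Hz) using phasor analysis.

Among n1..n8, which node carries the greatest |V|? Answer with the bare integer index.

Apply KCL at each of the 8 non-ground nodes and solve the resulting linear system.
Node n1: branches {C1, R1, R2, L1, L2, C3} → V_1 = 0.002913+0.1280j
Node n2: branches {R4, C3} → V_2 = 0.002913+0.1280j
Node n3: branches {I1, C2, R3, R7} → V_3 = 0.0005785-0.0007887j
Node n4: branches {R3, R7, V1} → V_4 = -0.02622-0.0001788j
Node n5: branches {R1, V1} → V_5 = 5.634-0.0001788j
Node n6: branches {R4, R5, R6} → V_6 = 0.002913+0.1280j
Node n7: branches {C1, L1} → V_7 = 0.002913+0.1280j
Node n8: branches {R2, R5, R6} → V_8 = 0.002913+0.1280j
Source currents: i(V1)=-0.001144+2.605e-05j

5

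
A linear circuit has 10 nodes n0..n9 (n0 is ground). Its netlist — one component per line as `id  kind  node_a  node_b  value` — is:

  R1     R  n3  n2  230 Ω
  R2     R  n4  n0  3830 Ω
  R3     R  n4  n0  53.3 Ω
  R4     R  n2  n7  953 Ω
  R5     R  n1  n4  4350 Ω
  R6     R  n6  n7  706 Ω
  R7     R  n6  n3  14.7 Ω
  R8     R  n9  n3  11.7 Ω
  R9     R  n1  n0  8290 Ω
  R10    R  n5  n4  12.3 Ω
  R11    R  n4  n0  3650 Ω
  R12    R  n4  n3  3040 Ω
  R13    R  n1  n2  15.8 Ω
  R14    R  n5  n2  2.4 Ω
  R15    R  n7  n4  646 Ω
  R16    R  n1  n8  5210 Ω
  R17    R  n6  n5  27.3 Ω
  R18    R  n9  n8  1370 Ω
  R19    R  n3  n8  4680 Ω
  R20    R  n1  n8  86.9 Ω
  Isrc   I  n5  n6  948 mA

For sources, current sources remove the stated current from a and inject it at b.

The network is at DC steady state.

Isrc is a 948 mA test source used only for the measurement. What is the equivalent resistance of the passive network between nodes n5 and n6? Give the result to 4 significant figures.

R_eq = 23.48 Ω

Element admittances at DC:
  Y(R1) = 0.004348 S between n3,n2
  Y(R2) = 0.0002611 S between n4,n0
  Y(R3) = 0.01876 S between n4,n0
  Y(R4) = 0.001049 S between n2,n7
  Y(R5) = 0.0002299 S between n1,n4
  Y(R6) = 0.001416 S between n6,n7
  Y(R7) = 0.06803 S between n6,n3
  Y(R8) = 0.08547 S between n9,n3
  Y(R9) = 0.0001206 S between n1,n0
  Y(R10) = 0.08130 S between n5,n4
  Y(R11) = 0.0002740 S between n4,n0
  Y(R12) = 0.0003289 S between n4,n3
  Y(R13) = 0.06329 S between n1,n2
  Y(R14) = 0.4167 S between n5,n2
  Y(R15) = 0.001548 S between n7,n4
  Y(R16) = 0.0001919 S between n1,n8
  Y(R17) = 0.03663 S between n6,n5
  Y(R18) = 0.0007299 S between n9,n8
  Y(R19) = 0.0002137 S between n3,n8
  Y(R20) = 0.01151 S between n1,n8
  Isrc: injects 0.948 A into n6 (from n5)
Assemble and solve the 9×9 MNA system:
  V(n1)=0.3125  V(n2)=0.03923  V(n3)=20.37  V(n4)=-0.001954  V(n5)=-0.2339  V(n6)=22.02  V(n7)=7.782  V(n8)=1.800  V(n9)=20.21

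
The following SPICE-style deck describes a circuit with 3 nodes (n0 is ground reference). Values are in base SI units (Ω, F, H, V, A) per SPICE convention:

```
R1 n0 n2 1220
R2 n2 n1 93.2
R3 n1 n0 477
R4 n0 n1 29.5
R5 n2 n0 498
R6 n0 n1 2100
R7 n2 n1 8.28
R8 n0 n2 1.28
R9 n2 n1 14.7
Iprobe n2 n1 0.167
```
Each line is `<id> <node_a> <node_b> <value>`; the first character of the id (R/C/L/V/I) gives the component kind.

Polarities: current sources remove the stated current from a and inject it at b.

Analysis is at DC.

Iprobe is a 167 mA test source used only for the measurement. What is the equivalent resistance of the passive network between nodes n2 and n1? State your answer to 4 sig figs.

Element admittances at DC:
  Y(R1) = 0.0008197 S between n0,n2
  Y(R2) = 0.01073 S between n2,n1
  Y(R3) = 0.002096 S between n1,n0
  Y(R4) = 0.03390 S between n0,n1
  Y(R5) = 0.002008 S between n2,n0
  Y(R6) = 0.0004762 S between n0,n1
  Y(R7) = 0.1208 S between n2,n1
  Y(R8) = 0.7812 S between n0,n2
  Y(R9) = 0.06803 S between n2,n1
  Iprobe: injects 0.167 A into n1 (from n2)
Assemble and solve the 2×2 MNA system:
  V(n1)=0.6808  V(n2)=-0.03167

R_eq = 4.267 Ω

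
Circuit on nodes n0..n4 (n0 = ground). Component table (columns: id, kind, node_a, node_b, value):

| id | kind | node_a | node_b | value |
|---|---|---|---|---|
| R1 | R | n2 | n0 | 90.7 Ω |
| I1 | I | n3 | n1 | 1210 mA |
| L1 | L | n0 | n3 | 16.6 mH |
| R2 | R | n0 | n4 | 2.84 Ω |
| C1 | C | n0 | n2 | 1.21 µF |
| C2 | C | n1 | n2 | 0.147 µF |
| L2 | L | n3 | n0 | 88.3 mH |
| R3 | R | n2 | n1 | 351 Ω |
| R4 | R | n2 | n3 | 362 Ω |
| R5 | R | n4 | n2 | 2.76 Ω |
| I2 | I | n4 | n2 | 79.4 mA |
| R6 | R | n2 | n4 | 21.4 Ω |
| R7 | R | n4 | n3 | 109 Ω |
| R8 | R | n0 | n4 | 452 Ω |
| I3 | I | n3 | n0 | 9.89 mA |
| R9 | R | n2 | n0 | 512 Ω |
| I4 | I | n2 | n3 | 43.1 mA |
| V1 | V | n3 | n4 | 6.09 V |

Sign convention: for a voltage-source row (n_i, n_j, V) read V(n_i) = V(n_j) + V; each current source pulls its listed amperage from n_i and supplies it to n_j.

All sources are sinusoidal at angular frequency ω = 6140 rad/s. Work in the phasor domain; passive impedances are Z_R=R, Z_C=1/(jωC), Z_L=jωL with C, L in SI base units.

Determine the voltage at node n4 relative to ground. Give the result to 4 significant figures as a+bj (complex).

-0.1348+0.1333j V

Element admittances at ω=6140 rad/s:
  Y(R1) = 0.01103+0.000j S between n2,n0
  I1: injects 1.21 A into n1 (from n3)
  Y(L1) = 0.000-0.009811j S between n0,n3
  Y(R2) = 0.3521+0.000j S between n0,n4
  Y(C1) = 0.000+0.007429j S between n0,n2
  Y(C2) = 0.000+0.0009026j S between n1,n2
  Y(L2) = 0.000-0.001844j S between n3,n0
  Y(R3) = 0.002849+0.000j S between n2,n1
  Y(R4) = 0.002762+0.000j S between n2,n3
  Y(R5) = 0.3623+0.000j S between n4,n2
  I2: injects 0.0794 A into n2 (from n4)
  Y(R6) = 0.04673+0.000j S between n2,n4
  Y(R7) = 0.009174+0.000j S between n4,n3
  Y(R8) = 0.002212+0.000j S between n0,n4
  I3: injects 0.00989 A into n0 (from n3)
  Y(R9) = 0.001953+0.000j S between n2,n0
  I4: injects 0.0431 A into n3 (from n2)
  V1: constraint V(n3)−V(n4) = 6.09
Assemble and solve the 5×5 MNA system:
  V(n1)=388.8-122.2j  V(n2)=2.844+0.07953j  V(n3)=5.955+0.1333j  V(n4)=-0.1348+0.1333j
  i(V1)=-1.243+0.06926j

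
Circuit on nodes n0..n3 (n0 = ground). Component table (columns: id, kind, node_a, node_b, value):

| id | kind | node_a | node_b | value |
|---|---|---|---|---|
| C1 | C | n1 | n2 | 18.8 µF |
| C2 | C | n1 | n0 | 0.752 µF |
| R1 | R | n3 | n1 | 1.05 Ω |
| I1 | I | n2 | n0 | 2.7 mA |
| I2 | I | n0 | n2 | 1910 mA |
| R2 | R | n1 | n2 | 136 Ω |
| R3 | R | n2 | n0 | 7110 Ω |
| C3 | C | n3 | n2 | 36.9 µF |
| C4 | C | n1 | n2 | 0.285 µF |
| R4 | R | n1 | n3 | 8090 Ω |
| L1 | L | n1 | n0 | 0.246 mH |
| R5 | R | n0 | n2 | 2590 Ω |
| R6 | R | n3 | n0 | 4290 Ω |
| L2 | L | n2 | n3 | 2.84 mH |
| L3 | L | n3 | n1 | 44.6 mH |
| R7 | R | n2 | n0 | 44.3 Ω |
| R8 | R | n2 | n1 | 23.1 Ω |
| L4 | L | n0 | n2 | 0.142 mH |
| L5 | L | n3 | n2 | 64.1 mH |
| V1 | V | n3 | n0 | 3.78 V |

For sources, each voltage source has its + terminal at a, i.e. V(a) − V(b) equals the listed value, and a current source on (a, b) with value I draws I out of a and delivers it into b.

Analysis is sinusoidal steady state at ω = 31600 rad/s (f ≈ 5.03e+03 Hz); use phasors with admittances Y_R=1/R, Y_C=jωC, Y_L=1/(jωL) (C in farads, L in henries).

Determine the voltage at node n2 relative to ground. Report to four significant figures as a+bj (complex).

MNA unknowns: 3 node voltages V₁..V_3 plus 1 source current (V1)
C1: Y=0.000+0.5941j on G[1,2]
C2: Y=0.000+0.02376j on G[1,0]
R1: Y=0.9524+0.000j on G[3,1]
I1: z[2]−=0.0027, z[0]+=0.0027
I2: z[0]−=1.91, z[2]+=1.91
R2: Y=0.007353+0.000j on G[1,2]
R3: Y=0.0001406+0.000j on G[2,0]
C3: Y=0.000+1.166j on G[3,2]
C4: Y=0.000+0.009006j on G[1,2]
R4: Y=0.0001236+0.000j on G[1,3]
L1: Y=0.000-0.1286j on G[1,0]
R5: Y=0.0003861+0.000j on G[0,2]
R6: Y=0.0002331+0.000j on G[3,0]
L2: Y=0.000-0.01114j on G[2,3]
L3: Y=0.000-0.0007095j on G[3,1]
R7: Y=0.02257+0.000j on G[2,0]
R8: Y=0.04329+0.000j on G[2,1]
L4: Y=0.000-0.2229j on G[0,2]
L5: Y=0.000-0.0004937j on G[3,2]
V1: row V3−V0=3.78, i_V1 at 3,0
solve → V1=4.657+0.4859j, V2=4.737-0.9780j, V3=3.780+0.000j
aux → i_V1=1.964+1.567j

4.737-0.9780j V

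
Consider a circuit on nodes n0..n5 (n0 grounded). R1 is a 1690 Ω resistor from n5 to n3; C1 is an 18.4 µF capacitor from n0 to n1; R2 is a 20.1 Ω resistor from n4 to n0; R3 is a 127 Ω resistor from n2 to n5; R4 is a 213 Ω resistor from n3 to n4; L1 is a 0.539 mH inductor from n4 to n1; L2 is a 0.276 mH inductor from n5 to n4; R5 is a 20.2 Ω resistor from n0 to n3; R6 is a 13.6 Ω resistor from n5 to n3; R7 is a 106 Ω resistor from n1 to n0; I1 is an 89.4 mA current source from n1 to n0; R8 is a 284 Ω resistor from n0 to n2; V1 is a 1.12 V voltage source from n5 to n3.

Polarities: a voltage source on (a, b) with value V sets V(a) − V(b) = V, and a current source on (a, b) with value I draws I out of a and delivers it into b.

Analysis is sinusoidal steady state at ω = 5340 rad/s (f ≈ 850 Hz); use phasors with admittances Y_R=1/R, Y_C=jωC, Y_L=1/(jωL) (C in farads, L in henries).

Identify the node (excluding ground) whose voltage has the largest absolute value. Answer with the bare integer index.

3

MNA unknowns: 5 node voltages V₁..V_5 plus 1 source current (V1)
R1: Y=0.0005917+0.000j on G[5,3]
C1: Y=0.000+0.09826j on G[0,1]
R2: Y=0.04975+0.000j on G[4,0]
R3: Y=0.007874+0.000j on G[2,5]
R4: Y=0.004695+0.000j on G[3,4]
L1: Y=0.000-0.3474j on G[4,1]
L2: Y=0.000-0.6785j on G[5,4]
R5: Y=0.04950+0.000j on G[0,3]
R6: Y=0.07353+0.000j on G[5,3]
R7: Y=0.009434+0.000j on G[1,0]
I1: z[1]−=0.0894, z[0]+=0.0894
R8: Y=0.003521+0.000j on G[0,2]
V1: row V5−V3=1.12, i_V1 at 5,3
solve → V1=-0.3610+0.05773j, V2=-0.1586+0.2734j, V3=-1.349+0.3957j, V4=-0.2605+0.2889j, V5=-0.2295+0.3957j
aux → i_V1=-0.1549+0.02009j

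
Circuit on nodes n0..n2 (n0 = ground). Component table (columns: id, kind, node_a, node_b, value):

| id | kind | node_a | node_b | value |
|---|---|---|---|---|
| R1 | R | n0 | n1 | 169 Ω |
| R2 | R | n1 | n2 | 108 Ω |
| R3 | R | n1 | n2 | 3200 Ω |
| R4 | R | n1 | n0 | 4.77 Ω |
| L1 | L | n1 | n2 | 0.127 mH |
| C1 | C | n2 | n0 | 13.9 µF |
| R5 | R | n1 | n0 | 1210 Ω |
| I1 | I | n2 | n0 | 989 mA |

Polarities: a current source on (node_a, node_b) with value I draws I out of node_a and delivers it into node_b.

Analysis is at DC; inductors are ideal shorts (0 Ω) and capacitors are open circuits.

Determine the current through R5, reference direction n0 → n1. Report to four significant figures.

Apply KCL at each of the 2 non-ground nodes and solve the resulting linear system.
Node n1: branches {R1, R2, R3, R4, L1, R5} → V_1 = -4.571
Node n2: branches {R2, R3, L1, C1, I1} → V_2 = -4.571
Source currents: i(L1)=0.9890

0.003777 A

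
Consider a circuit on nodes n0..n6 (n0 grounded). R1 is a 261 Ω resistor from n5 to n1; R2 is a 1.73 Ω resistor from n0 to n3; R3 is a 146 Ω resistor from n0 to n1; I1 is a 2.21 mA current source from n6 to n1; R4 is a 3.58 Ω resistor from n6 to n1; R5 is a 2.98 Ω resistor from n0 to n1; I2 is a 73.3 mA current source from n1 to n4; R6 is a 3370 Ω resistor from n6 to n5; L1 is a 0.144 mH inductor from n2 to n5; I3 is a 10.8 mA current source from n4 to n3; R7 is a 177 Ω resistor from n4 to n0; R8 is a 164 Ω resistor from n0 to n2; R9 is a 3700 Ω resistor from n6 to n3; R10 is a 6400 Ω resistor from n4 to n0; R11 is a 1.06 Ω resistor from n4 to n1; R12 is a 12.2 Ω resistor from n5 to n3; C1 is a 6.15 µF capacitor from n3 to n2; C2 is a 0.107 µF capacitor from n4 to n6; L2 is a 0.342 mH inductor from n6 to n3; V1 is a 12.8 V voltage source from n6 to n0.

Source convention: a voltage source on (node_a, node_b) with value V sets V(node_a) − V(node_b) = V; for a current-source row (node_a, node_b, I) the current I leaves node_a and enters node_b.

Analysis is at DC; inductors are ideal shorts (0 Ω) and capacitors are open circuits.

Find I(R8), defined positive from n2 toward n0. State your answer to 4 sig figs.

0.07109 A

Apply KCL at each of the 6 non-ground nodes and solve the resulting linear system.
Node n1: branches {R1, R3, I1, R4, R5, I2, R11} → V_1 = 5.720
Node n2: branches {L1, R8, C1} → V_2 = 11.66
Node n3: branches {R2, I3, R9, R12, C1, L2} → V_3 = 12.80
Node n4: branches {I2, I3, R7, R10, R11, C2} → V_4 = 5.751
Node n5: branches {R1, R6, L1, R12} → V_5 = 11.66
Node n6: branches {I1, R4, R6, R9, C2, L2, V1} → V_6 = 12.80
Source currents: i(L1)=-0.07109, i(L2)=7.482, i(V1)=-9.462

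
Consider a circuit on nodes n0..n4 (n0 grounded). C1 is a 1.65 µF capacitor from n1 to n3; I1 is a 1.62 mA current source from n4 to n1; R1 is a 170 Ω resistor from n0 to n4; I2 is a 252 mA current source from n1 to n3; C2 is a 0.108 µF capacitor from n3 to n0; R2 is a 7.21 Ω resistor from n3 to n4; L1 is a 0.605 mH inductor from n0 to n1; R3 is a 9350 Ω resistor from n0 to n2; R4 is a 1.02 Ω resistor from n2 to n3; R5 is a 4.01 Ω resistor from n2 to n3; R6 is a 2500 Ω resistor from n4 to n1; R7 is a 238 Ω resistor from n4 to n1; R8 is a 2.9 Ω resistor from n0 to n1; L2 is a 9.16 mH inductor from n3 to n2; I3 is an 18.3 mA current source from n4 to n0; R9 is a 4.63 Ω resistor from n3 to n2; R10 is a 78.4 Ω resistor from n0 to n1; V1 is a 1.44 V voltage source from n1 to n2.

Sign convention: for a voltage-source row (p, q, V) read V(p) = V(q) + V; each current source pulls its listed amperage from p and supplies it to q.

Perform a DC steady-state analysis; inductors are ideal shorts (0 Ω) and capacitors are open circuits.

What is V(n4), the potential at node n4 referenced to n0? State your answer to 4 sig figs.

-1.472 V

Apply KCL at each of the 4 non-ground nodes and solve the resulting linear system.
Node n1: branches {C1, I1, I2, L1, R6, R7, R8, R10, V1} → V_1 = 0.000
Node n2: branches {R3, R4, R5, L2, R9, V1} → V_2 = -1.440
Node n3: branches {C1, I2, C2, R2, R4, R5, L2, R9} → V_3 = -1.440
Node n4: branches {I1, R1, R2, R6, R7, I3} → V_4 = -1.472
Source currents: i(L1)=0.009485, i(L2)=0.2475, i(V1)=-0.2477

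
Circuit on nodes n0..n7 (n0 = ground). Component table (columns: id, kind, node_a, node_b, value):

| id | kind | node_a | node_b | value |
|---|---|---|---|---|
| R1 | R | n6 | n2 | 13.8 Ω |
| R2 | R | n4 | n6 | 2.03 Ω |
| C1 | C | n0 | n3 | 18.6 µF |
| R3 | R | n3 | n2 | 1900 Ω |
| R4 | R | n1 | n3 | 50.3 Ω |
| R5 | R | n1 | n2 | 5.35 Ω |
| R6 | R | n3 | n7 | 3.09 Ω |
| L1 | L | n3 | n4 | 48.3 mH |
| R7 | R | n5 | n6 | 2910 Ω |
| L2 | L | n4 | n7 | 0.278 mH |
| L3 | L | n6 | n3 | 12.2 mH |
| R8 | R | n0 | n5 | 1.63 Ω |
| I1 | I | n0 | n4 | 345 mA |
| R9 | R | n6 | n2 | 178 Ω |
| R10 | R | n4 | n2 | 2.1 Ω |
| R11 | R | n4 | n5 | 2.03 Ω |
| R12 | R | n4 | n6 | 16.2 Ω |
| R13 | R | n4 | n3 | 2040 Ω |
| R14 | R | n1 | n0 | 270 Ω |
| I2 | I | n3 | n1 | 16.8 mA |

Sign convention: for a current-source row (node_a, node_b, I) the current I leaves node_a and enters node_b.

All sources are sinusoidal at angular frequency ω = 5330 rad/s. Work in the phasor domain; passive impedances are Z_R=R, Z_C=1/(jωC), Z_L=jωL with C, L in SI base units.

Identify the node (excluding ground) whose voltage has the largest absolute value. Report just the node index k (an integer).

7

Apply KCL at each of the 7 non-ground nodes and solve the resulting linear system.
Node n1: branches {R4, R5, R14, I2} → V_1 = 1.065-0.3567j
Node n2: branches {R1, R3, R5, R9, R10} → V_2 = 1.014-0.3286j
Node n3: branches {C1, R3, R4, R6, L1, L3, R13, I2} → V_3 = 0.8928-0.6871j
Node n4: branches {R2, L1, L2, I1, R10, R11, R12, R13} → V_4 = 0.9986-0.3190j
Node n5: branches {R7, R8, R11} → V_5 = 0.4449-0.1421j
Node n6: branches {R1, R2, R7, L3, R9, R12} → V_6 = 0.9913-0.3177j
Node n7: branches {R6, L2} → V_7 = 1.122-0.4290j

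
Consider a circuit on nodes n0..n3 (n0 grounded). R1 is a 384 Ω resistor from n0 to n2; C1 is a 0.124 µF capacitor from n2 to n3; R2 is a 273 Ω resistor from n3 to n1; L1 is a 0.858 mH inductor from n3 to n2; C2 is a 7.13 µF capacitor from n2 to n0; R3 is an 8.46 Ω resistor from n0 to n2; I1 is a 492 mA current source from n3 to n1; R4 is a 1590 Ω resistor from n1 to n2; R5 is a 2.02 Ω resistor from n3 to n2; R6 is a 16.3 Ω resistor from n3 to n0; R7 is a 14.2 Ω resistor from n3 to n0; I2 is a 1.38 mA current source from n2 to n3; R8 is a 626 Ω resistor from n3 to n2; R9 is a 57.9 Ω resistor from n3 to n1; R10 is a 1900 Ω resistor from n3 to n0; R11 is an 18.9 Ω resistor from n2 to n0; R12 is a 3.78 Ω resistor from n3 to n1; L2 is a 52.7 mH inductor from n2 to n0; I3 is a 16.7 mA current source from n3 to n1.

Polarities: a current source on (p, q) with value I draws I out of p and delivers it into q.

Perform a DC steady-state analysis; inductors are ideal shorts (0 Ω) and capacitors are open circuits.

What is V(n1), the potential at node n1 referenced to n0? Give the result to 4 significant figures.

1.778 V

MNA unknowns: 3 node voltages V₁..V_3 plus 2 source currents (L1, L2)
R1: Y=0.002604 on G[0,2]
C1: Y=0.000 on G[2,3]
R2: Y=0.003663 on G[3,1]
L1: row V3−V2=0, i_L1 at 3,2
C2: Y=0.000 on G[2,0]
R3: Y=0.1182 on G[0,2]
I1: z[3]−=0.492, z[1]+=0.492
R4: Y=0.0006289 on G[1,2]
R5: Y=0.4950 on G[3,2]
R6: Y=0.06135 on G[3,0]
R7: Y=0.07042 on G[3,0]
I2: z[2]−=0.00138, z[3]+=0.00138
R8: Y=0.001597 on G[3,2]
R9: Y=0.01727 on G[3,1]
R10: Y=0.0005263 on G[3,0]
R11: Y=0.05291 on G[2,0]
R12: Y=0.2646 on G[3,1]
L2: row V2−V0=0, i_L2 at 2,0
I3: z[3]−=0.0167, z[1]+=0.0167
solve → V1=1.778, V2=0.000, V3=0.000
aux → i_L1=0.0002618, i_L2=0.000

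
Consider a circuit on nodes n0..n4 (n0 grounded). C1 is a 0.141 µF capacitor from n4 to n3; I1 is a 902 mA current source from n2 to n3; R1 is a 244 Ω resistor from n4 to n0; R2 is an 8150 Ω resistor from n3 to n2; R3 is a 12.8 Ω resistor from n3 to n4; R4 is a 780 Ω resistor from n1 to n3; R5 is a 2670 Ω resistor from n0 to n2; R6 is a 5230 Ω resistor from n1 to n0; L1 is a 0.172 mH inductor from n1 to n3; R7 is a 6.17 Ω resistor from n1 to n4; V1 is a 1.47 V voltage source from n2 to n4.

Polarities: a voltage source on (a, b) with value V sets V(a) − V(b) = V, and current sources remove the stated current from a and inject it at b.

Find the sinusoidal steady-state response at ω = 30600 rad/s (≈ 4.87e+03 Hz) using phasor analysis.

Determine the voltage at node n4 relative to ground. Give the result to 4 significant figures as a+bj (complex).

Element admittances at ω=30600 rad/s:
  Y(C1) = 0.000+0.004315j S between n4,n3
  I1: injects 0.902 A into n3 (from n2)
  Y(R1) = 0.004098+0.000j S between n4,n0
  Y(R2) = 0.0001227+0.000j S between n3,n2
  Y(R3) = 0.07812+0.000j S between n3,n4
  Y(R4) = 0.001282+0.000j S between n1,n3
  Y(R5) = 0.0003745+0.000j S between n0,n2
  Y(R6) = 0.0001912+0.000j S between n1,n0
  Y(L1) = 0.000-0.1900j S between n1,n3
  Y(R7) = 0.1621+0.000j S between n1,n4
  V1: constraint V(n2)−V(n4) = 1.47
Assemble and solve the 5×5 MNA system:
  V(n1)=3.228-1.003j  V(n2)=1.209+0.04289j  V(n3)=4.141+1.970j  V(n4)=-0.2611+0.04289j
  i(V1)=-0.9021+0.0002203j

-0.2611+0.04289j V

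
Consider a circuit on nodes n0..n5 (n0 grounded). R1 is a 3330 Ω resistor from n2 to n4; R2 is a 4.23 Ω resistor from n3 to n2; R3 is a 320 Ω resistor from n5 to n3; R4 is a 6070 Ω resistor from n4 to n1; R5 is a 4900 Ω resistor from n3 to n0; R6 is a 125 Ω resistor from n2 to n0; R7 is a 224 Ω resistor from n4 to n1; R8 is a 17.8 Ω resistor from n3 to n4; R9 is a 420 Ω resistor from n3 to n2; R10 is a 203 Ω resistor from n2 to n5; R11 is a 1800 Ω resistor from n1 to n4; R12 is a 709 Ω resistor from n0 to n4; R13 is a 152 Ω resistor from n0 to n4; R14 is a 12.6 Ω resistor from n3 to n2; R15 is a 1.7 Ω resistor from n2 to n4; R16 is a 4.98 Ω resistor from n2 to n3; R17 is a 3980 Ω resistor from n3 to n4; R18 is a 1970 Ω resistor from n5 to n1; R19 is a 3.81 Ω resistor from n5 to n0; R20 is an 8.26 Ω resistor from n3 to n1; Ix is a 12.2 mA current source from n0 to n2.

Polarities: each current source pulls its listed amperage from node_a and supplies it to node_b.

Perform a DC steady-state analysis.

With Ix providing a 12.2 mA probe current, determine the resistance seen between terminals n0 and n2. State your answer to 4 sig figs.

Element admittances at DC:
  Y(R1) = 0.0003003 S between n2,n4
  Y(R2) = 0.2364 S between n3,n2
  Y(R3) = 0.003125 S between n5,n3
  Y(R4) = 0.0001647 S between n4,n1
  Y(R5) = 0.0002041 S between n3,n0
  Y(R6) = 0.008000 S between n2,n0
  Y(R7) = 0.004464 S between n4,n1
  Y(R8) = 0.05618 S between n3,n4
  Y(R9) = 0.002381 S between n3,n2
  Y(R10) = 0.004926 S between n2,n5
  Y(R11) = 0.0005556 S between n1,n4
  Y(R12) = 0.001410 S between n0,n4
  Y(R13) = 0.006579 S between n0,n4
  Y(R14) = 0.07937 S between n3,n2
  Y(R15) = 0.5882 S between n2,n4
  Y(R16) = 0.2008 S between n2,n3
  Y(R17) = 0.0002513 S between n3,n4
  Y(R18) = 0.0005076 S between n5,n1
  Y(R19) = 0.2625 S between n5,n0
  Y(R20) = 0.1211 S between n3,n1
  Ix: injects 0.0122 A into n2 (from n0)
Assemble and solve the 5×5 MNA system:
  V(n1)=0.4952  V(n2)=0.5011  V(n3)=0.4972  V(n4)=0.4946  V(n5)=0.01577

R_eq = 41.07 Ω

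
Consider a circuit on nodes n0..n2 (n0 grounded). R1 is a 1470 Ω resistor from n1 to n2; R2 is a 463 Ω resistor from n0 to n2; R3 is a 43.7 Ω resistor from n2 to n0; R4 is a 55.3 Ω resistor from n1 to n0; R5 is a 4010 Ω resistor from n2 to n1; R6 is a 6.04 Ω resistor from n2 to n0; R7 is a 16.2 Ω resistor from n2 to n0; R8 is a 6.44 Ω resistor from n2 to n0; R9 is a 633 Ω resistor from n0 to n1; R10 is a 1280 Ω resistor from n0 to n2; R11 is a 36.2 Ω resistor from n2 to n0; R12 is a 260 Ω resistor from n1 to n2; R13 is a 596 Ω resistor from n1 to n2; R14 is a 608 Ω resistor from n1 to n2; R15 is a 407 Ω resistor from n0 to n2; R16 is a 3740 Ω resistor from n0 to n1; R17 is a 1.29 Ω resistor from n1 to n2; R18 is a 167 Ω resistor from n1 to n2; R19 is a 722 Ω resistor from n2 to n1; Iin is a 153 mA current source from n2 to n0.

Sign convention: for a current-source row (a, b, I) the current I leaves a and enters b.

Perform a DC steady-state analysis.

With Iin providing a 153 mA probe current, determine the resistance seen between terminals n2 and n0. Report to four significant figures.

R_eq = 2.184 Ω

Element admittances at DC:
  Y(R1) = 0.0006803 S between n1,n2
  Y(R2) = 0.002160 S between n0,n2
  Y(R3) = 0.02288 S between n2,n0
  Y(R4) = 0.01808 S between n1,n0
  Y(R5) = 0.0002494 S between n2,n1
  Y(R6) = 0.1656 S between n2,n0
  Y(R7) = 0.06173 S between n2,n0
  Y(R8) = 0.1553 S between n2,n0
  Y(R9) = 0.001580 S between n0,n1
  Y(R10) = 0.0007813 S between n0,n2
  Y(R11) = 0.02762 S between n2,n0
  Y(R12) = 0.003846 S between n1,n2
  Y(R13) = 0.001678 S between n1,n2
  Y(R14) = 0.001645 S between n1,n2
  Y(R15) = 0.002457 S between n0,n2
  Y(R16) = 0.0002674 S between n0,n1
  Y(R17) = 0.7752 S between n1,n2
  Y(R18) = 0.005988 S between n1,n2
  Y(R19) = 0.001385 S between n2,n1
  Iin: injects 0.153 A into n0 (from n2)
Assemble and solve the 2×2 MNA system:
  V(n1)=-0.3259  V(n2)=-0.3341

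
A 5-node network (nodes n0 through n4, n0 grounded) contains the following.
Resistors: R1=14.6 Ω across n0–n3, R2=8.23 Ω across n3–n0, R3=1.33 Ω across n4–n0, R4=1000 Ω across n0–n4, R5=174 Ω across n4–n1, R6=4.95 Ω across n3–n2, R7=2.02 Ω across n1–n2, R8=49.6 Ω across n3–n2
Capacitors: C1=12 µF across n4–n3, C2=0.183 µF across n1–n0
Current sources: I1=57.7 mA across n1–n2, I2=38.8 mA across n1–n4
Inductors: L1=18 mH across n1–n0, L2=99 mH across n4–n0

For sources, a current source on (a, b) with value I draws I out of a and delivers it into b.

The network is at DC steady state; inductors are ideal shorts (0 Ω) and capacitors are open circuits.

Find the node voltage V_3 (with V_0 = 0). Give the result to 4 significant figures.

MNA unknowns: 4 node voltages V₁..V_4 plus 2 source currents (L1, L2)
R1: Y=0.06849 on G[0,3]
C1: Y=0.000 on G[4,3]
R2: Y=0.1215 on G[3,0]
R3: Y=0.7519 on G[4,0]
R4: Y=0.001000 on G[0,4]
I1: z[1]−=0.0577, z[2]+=0.0577
L1: row V1−V0=0, i_L1 at 1,0
R5: Y=0.005747 on G[4,1]
C2: Y=0.000 on G[1,0]
L2: row V4−V0=0, i_L2 at 4,0
R6: Y=0.2020 on G[3,2]
R7: Y=0.4950 on G[1,2]
R8: Y=0.02016 on G[3,2]
I2: z[1]−=0.0388, z[4]+=0.0388
solve → V1=0.000, V2=0.09657, V3=0.05206, V4=0.000
aux → i_L1=-0.04869, i_L2=0.03880

0.05206 V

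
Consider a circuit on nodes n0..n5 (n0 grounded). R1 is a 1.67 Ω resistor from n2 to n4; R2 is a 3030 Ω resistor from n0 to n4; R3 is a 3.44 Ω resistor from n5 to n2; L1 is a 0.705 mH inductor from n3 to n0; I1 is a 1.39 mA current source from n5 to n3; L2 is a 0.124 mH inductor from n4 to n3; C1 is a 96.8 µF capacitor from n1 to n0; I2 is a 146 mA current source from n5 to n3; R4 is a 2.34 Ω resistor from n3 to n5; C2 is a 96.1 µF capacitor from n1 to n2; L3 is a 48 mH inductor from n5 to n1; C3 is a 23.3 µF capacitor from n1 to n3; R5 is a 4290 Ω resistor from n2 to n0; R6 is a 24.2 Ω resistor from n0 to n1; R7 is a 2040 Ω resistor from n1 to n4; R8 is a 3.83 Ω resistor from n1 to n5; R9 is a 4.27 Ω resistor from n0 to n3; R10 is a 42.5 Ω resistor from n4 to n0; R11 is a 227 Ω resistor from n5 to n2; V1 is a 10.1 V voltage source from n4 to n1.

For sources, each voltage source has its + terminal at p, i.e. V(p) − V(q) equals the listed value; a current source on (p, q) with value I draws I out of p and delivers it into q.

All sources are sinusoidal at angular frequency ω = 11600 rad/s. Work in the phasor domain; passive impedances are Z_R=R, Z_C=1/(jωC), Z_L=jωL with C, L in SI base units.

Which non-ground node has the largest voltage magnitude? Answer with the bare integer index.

Element admittances at ω=11600 rad/s:
  Y(R1) = 0.5988+0.000j S between n2,n4
  Y(R2) = 0.0003300+0.000j S between n0,n4
  Y(R3) = 0.2907+0.000j S between n5,n2
  Y(L1) = 0.000-0.1223j S between n3,n0
  I1: injects 0.00139 A into n3 (from n5)
  Y(L2) = 0.000-0.6952j S between n4,n3
  Y(C1) = 0.000+1.123j S between n1,n0
  I2: injects 0.146 A into n3 (from n5)
  Y(R4) = 0.4274+0.000j S between n3,n5
  Y(C2) = 0.000+1.115j S between n1,n2
  Y(L3) = 0.000-0.001796j S between n5,n1
  Y(C3) = 0.000+0.2703j S between n1,n3
  Y(R5) = 0.0002331+0.000j S between n2,n0
  Y(R6) = 0.04132+0.000j S between n0,n1
  Y(R7) = 0.0004902+0.000j S between n1,n4
  Y(R8) = 0.2611+0.000j S between n1,n5
  Y(R9) = 0.2342+0.000j S between n0,n3
  Y(R10) = 0.02353+0.000j S between n4,n0
  Y(R11) = 0.004405+0.000j S between n5,n2
  V1: constraint V(n4)−V(n1) = 10.1
Assemble and solve the 6×6 MNA system:
  V(n1)=2.134+1.803j  V(n2)=4.562-2.725j  V(n3)=9.918-5.554j  V(n4)=12.23+1.803j  V(n5)=6.103-2.745j
  i(V1)=-10.01-1.144j

4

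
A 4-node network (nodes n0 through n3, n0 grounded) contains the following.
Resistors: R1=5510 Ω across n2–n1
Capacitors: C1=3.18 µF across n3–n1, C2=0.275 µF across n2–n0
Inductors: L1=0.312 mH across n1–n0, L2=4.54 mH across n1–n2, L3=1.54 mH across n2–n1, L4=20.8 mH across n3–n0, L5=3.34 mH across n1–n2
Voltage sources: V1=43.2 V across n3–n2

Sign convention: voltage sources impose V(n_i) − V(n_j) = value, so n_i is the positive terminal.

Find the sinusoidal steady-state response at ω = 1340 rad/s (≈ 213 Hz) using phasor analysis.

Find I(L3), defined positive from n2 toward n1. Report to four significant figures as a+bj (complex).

0.0001448+0.7207j A

MNA unknowns: 3 node voltages V₁..V_3 plus 1 source current (V1)
R1: Y=0.0001815+0.000j on G[2,1]
C1: Y=0.000+0.004261j on G[3,1]
L1: Y=0.000-2.392j on G[1,0]
L2: Y=0.000-0.1644j on G[1,2]
C2: Y=0.000+0.0003685j on G[2,0]
L3: Y=0.000-0.4846j on G[2,1]
L4: Y=0.000-0.03588j on G[3,0]
L5: Y=0.000-0.2234j on G[1,2]
V1: row V3−V2=43.2, i_V1 at 3,2
solve → V1=-0.6168-4.372e-06j, V2=-2.104+0.0002945j, V3=41.10+0.0002945j
aux → i_V1=-9.293e-06+1.297j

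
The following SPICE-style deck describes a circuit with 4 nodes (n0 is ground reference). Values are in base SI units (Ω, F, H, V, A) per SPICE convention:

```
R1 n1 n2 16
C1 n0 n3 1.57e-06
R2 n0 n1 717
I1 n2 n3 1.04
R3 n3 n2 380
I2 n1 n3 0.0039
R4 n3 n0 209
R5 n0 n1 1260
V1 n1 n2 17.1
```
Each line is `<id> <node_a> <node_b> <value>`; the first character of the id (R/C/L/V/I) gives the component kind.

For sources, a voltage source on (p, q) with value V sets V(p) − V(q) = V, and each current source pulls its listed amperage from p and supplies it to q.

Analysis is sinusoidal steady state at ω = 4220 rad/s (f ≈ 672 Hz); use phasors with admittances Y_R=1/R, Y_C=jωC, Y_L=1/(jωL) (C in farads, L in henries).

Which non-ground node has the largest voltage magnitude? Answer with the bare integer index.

Apply KCL at each of the 3 non-ground nodes and solve the resulting linear system.
Node n1: branches {R1, R2, I2, R5, V1} → V_1 = -188.7-20.60j
Node n2: branches {R1, I1, R3, V1} → V_2 = -205.8-20.60j
Node n3: branches {C1, I1, R3, I2, R4} → V_3 = 34.05-37.72j
Source currents: i(V1)=-0.6598+0.04507j

2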